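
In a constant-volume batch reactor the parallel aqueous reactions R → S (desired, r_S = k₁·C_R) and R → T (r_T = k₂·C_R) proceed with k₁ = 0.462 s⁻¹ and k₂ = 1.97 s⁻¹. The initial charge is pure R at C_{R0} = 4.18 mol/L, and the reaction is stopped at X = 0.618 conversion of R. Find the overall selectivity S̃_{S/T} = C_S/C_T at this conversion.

C_R = C_{R0}(1−X) = 1.597 mol/L.
Both paths are first order in R, so the instantaneous fraction to S is constant: dC_S/d(−C_R) = k₁/(k₁+k₂) = 0.1900.
C_S = 0.1900·(C_{R0}−C_R) = 0.1900×2.583 = 0.491 mol/L.
C_T = (C_{R0}−C_R)−C_S = 2.093 mol/L; S̃_{S/T} = 0.4907/2.093 = 0.235.

0.235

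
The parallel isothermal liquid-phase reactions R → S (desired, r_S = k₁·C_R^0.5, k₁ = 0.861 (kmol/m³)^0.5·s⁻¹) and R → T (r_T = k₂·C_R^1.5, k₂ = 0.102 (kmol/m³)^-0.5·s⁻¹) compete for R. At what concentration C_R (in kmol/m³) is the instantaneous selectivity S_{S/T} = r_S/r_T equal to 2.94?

S_{S/T} = (k₁/k₂)·C_R⁻¹ ⇒ C_R = (S·k₂/k₁)^(-1).
= (2.94×0.102/0.861)^(-1) = (0.3483)^(-1) = 2.87 kmol/m³.

2.87 kmol/m³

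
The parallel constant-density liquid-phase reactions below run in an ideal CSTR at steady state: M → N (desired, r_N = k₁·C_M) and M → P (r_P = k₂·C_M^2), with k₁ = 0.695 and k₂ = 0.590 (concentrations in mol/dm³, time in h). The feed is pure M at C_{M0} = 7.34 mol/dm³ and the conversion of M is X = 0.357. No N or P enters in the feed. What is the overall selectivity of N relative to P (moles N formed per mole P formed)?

Exit C_M = C_{M0}(1−X) = 7.34×0.643 = 4.720 mol/dm³.
Rates in a CSTR are evaluated at the outlet concentration: r_N = 0.695×4.720 = 3.280, r_P = 0.590×4.720^2 = 13.14.
Overall selectivity = C_N/C_P = r_Nτ/(r_Pτ) = r_N/r_P = 0.250.

0.250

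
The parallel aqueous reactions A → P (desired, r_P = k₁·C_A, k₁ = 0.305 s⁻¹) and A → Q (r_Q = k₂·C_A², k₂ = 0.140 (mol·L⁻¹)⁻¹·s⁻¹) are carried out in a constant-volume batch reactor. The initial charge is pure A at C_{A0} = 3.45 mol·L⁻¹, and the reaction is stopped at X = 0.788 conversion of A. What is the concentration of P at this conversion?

1.44 mol·L⁻¹

C_A = C_{A0}(1−X) = 0.7314 mol·L⁻¹.
Along a PFR/batch, dC_P/dC_A = −r_P/(r_P+r_Q) = −k₁/(k₁+k₂·C_A).
Integrating from C_{A0} to C_A: C_P = (0.305/0.140)·ln[(0.305+0.140·3.45)/(0.305+0.140·0.731)] = 2.179·ln(0.7880/0.4074) = 1.437 mol·L⁻¹.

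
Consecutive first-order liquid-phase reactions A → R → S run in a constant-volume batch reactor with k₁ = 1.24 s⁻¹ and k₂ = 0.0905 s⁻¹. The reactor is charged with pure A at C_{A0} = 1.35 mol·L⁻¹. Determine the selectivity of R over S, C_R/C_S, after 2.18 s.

The intermediate concentration in a first-order A→B→C sequence is C_R = k₁C_{A0}(e^(−k₁t) − e^(−k₂t))/(k₂−k₁).
e^(−k₁t) = e^(−1.24×2.18) = e^(−2.703) = 0.06699; e^(−k₂t) = e^(−0.1973) = 0.8210.
C_R = 1.24×1.35/(0.0905−1.24) × (0.06699−0.8210) = (-1.456)×(-0.7540) = 1.098 mol·L⁻¹.
C_A = C_{A0}e^(−k₁t) = 0.09044 mol·L⁻¹, so C_S = C_{A0}−C_A−C_R = 0.1616 mol·L⁻¹; C_R/C_S = 6.80.

6.80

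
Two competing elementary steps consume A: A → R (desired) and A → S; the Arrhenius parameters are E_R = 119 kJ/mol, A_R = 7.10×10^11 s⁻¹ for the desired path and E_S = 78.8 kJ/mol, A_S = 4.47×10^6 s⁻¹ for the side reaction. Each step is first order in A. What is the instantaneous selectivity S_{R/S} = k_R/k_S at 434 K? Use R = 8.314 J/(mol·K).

With equal orders, S_{R/S} = k_R/k_S = (A_R/A_S)·exp[(E_S−E_R)/(RT)].
(E_S−E_R)/(RT) = (78.8−119)×10³/(8.314×434) = -40200/3608 = -11.14.
k_R/k_S = (7.10×10^11/4.47×10^6)·exp(-11.14) = 1.588×10^5 × 1.450×10^-5 = 2.30.
Since E_R > E_S, raising the temperature improves selectivity toward R.

2.30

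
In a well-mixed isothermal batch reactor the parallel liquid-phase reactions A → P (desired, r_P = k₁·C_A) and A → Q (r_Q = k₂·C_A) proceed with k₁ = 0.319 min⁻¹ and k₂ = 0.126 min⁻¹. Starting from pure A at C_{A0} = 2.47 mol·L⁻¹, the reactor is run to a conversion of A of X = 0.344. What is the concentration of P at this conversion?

0.609 mol·L⁻¹

C_A = C_{A0}(1−X) = 1.620 mol·L⁻¹.
Both paths are first order in A, so the instantaneous fraction to P is constant: dC_P/d(−C_A) = k₁/(k₁+k₂) = 0.7169.
C_P = 0.7169·(C_{A0}−C_A) = 0.7169×0.8497 = 0.609 mol·L⁻¹.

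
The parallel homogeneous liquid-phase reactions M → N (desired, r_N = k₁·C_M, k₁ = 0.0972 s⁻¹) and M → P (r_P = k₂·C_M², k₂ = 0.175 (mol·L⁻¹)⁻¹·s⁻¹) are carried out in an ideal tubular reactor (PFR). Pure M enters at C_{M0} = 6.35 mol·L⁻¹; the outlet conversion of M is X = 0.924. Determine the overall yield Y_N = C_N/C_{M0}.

C_M = C_{M0}(1−X) = 0.4826 mol·L⁻¹.
Along a PFR/batch, dC_N/dC_M = −r_N/(r_N+r_P) = −k₁/(k₁+k₂·C_M).
Integrating from C_{M0} to C_M: C_N = (0.0972/0.175)·ln[(0.0972+0.175·6.35)/(0.0972+0.175·0.483)] = 0.5554·ln(1.208/0.1817) = 1.053 mol·L⁻¹.
Y_N = C_N/C_{M0} = 1.053/6.35 = 0.166.

0.166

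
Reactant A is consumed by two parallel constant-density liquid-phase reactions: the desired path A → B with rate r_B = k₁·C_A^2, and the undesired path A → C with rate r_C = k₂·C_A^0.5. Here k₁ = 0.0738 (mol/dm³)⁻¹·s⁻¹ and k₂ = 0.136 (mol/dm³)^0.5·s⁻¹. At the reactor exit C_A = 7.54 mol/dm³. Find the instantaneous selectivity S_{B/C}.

11.2

S_{B/C} = r_B/r_C = (k₁·C_A^2)/(k₂·C_A^0.5) = (k₁/k₂)·C_A^1.5.
= (0.0738×7.540^2) / (0.136×7.540^0.5) = 4.196/0.3734 = 11.2.
Since the desired path is higher order in A, keeping C_A high (PFR or concentrated feed) favours B.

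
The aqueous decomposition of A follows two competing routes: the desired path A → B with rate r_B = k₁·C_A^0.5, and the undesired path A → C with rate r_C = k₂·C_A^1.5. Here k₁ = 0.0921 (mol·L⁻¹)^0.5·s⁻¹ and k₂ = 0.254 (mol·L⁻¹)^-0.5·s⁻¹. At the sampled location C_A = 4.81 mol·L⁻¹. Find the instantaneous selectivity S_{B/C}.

S_{B/C} = r_B/r_C = (k₁·C_A^0.5)/(k₂·C_A^1.5) = (k₁/k₂)·C_A⁻¹.
= (0.0921×4.810^0.5) / (0.254×4.810^1.5) = 0.2020/2.679 = 0.0754.
The undesired path is higher order in A, so low C_A (CSTR or dilute feed) favours B.

0.0754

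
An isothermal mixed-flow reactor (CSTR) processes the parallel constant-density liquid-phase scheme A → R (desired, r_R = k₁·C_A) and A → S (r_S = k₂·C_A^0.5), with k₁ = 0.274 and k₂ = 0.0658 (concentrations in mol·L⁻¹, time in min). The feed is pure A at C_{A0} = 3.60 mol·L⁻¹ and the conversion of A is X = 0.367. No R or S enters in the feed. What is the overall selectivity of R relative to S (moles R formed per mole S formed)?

6.29

Exit C_A = C_{A0}(1−X) = 3.60×0.633 = 2.279 mol·L⁻¹.
In a CSTR the entire volume is at exit conditions, so r_R = 0.274×2.279 = 0.6244 and r_S = 0.0658×2.279^0.5 = 0.09933.
Overall selectivity = C_R/C_S = r_Rτ/(r_Sτ) = r_R/r_S = 6.29.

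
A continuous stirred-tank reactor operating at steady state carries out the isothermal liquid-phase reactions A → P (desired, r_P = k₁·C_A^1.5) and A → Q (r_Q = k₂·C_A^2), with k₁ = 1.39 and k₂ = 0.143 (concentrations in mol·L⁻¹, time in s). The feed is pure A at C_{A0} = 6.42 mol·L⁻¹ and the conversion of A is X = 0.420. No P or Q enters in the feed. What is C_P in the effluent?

2.25 mol·L⁻¹

Exit C_A = C_{A0}(1−X) = 6.42×0.580 = 3.724 mol·L⁻¹.
A CSTR operates uniformly at the exit composition, giving r_P = 9.988 and r_Q = 1.983 (each k·C_A^n at C_A = 3.724).
Fraction of consumed A going to P: r_P/(r_P+r_Q) = 0.8344.
C_P = 0.8344·C_{A0}·X = 0.8344×6.42×0.420 = 2.25 mol·L⁻¹.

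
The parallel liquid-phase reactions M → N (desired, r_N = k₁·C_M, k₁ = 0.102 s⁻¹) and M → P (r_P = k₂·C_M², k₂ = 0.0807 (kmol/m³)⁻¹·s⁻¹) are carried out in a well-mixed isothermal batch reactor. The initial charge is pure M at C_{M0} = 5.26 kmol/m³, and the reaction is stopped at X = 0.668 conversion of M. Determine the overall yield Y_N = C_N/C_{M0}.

0.186

C_M = C_{M0}(1−X) = 1.746 kmol/m³.
Along a PFR/batch, dC_N/dC_M = −r_N/(r_N+r_P) = −k₁/(k₁+k₂·C_M).
Integrating from C_{M0} to C_M: C_N = (0.102/0.0807)·ln[(0.102+0.0807·5.26)/(0.102+0.0807·1.75)] = 1.264·ln(0.5265/0.2429) = 0.9776 kmol/m³.
Y_N = C_N/C_{M0} = 0.9776/5.26 = 0.186.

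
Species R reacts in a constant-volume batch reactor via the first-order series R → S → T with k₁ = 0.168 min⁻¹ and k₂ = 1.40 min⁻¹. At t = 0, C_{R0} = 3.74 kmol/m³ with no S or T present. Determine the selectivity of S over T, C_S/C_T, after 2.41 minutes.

The intermediate concentration in a first-order A→B→C sequence is C_S = k₁C_{R0}(e^(−k₁t) − e^(−k₂t))/(k₂−k₁).
e^(−k₁t) = e^(−0.168×2.41) = e^(−0.4049) = 0.6671; e^(−k₂t) = e^(−3.374) = 0.03425.
C_S = 0.168×3.74/(1.40−0.168) × (0.6671−0.03425) = 0.5100×0.6328 = 0.3227 kmol/m³.
C_R = C_{R0}e^(−k₁t) = 2.495 kmol/m³, so C_T = C_{R0}−C_R−C_S = 0.9225 kmol/m³; C_S/C_T = 0.350.

0.350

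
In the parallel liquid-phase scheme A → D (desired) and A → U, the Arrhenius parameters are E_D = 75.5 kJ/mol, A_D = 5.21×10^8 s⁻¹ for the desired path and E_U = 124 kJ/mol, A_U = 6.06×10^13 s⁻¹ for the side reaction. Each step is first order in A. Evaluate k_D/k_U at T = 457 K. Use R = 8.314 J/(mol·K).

With equal orders, S_{D/U} = k_D/k_U = (A_D/A_U)·exp[(E_U−E_D)/(RT)].
(E_U−E_D)/(RT) = (124−75.5)×10³/(8.314×457) = 48500/3799 = 12.76.
k_D/k_U = (5.21×10^8/6.06×10^13)·exp(12.76) = 8.597×10^-6 × 3.497×10^5 = 3.01.
Since E_D < E_U, lowering the temperature improves selectivity toward D.

3.01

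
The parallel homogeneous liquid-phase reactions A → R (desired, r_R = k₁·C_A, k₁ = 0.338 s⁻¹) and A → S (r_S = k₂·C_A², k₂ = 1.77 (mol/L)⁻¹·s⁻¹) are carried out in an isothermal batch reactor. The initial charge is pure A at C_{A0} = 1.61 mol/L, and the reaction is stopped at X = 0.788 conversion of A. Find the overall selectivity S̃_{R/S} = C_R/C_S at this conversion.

C_A = C_{A0}(1−X) = 0.3413 mol/L.
Along a PFR/batch, dC_R/dC_A = −r_R/(r_R+r_S) = −k₁/(k₁+k₂·C_A).
Integrating from C_{A0} to C_A: C_R = (0.338/1.77)·ln[(0.338+1.77·1.61)/(0.338+1.77·0.341)] = 0.1910·ln(3.188/0.9421) = 0.2328 mol/L.
C_S = (C_{A0}−C_A)−C_R = 1.036 mol/L; S̃_{R/S} = 0.2328/1.036 = 0.225.

0.225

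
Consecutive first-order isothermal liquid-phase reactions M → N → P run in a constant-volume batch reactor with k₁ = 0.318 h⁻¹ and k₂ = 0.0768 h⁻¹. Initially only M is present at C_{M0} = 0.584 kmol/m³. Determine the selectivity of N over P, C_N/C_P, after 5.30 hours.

Solving the coupled first-order balances gives C_N(t) = [k₁/(k₂−k₁)]·C_{M0}·(e^(−k₁t) − e^(−k₂t)).
e^(−k₁t) = e^(−0.318×5.30) = e^(−1.685) = 0.1854; e^(−k₂t) = e^(−0.4070) = 0.6656.
C_N = 0.318×0.584/(0.0768−0.318) × (0.1854−0.6656) = (-0.7700)×(-0.4802) = 0.3698 kmol/m³.
C_M = C_{M0}e^(−k₁t) = 0.1083 kmol/m³, so C_P = C_{M0}−C_M−C_N = 0.1060 kmol/m³; C_N/C_P = 3.49.

3.49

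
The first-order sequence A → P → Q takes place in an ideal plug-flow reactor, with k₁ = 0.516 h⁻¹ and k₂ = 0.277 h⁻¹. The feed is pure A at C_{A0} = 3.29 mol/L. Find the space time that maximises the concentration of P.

The intermediate peaks when r₁ = r₂, i.e. k₁e^(−k₁τ) = k₂e^(−k₂τ), giving τ_opt = ln(k₂/k₁)/(k₂−k₁).
= ln(0.277/0.516)/(0.277−0.516) = ln(0.5368)/-0.2390 = -0.6221/-0.2390 = 2.60 h.

2.60 h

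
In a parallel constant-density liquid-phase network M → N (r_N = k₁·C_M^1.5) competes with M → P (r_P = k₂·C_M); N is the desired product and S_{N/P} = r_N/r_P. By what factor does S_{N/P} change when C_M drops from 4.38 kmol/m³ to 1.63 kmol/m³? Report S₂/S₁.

0.610

S_{N/P} = (k₁/k₂)·C_M^0.5, so S₂/S₁ = (C_{M,2}/C_{M,1})^0.5.
= (1.63/4.38)^0.5 = (0.3721)^0.5 = 0.610.
Selectivity toward N falls as C_M falls — high-concentration operation is favoured.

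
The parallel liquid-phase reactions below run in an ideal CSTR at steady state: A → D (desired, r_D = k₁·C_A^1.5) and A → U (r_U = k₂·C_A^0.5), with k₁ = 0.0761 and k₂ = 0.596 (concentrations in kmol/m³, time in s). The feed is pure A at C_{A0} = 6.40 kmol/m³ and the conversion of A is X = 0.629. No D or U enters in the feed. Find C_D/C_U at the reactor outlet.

Exit C_A = C_{A0}(1−X) = 6.40×0.371 = 2.374 kmol/m³.
Rates in a CSTR are evaluated at the outlet concentration: r_D = 0.0761×2.374^1.5 = 0.2784, r_U = 0.596×2.374^0.5 = 0.9184.
Overall selectivity = C_D/C_U = r_Dτ/(r_Uτ) = r_D/r_U = 0.303.

0.303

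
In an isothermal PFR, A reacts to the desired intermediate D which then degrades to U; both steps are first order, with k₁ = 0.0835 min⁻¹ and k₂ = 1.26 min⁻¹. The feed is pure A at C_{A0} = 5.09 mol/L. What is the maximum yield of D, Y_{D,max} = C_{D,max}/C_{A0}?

At the optimum, C_{D,max}/C_{A0} = (k₁/k₂)^[k₂/(k₂−k₁)].
= (0.0835/1.26)^(1.26/(1.26−0.0835)) = (0.06627)^(1.071) = 0.05466.

0.0547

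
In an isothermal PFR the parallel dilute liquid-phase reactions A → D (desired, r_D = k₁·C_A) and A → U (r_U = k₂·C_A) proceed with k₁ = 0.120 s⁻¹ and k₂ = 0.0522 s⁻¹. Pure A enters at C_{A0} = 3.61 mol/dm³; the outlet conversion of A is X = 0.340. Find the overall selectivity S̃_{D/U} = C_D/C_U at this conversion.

2.30

C_A = C_{A0}(1−X) = 2.383 mol/dm³.
Both paths are first order in A, so the instantaneous fraction to D is constant: dC_D/d(−C_A) = k₁/(k₁+k₂) = 0.6969.
C_D = 0.6969·(C_{A0}−C_A) = 0.6969×1.227 = 0.855 mol/dm³.
C_U = (C_{A0}−C_A)−C_D = 0.3721 mol/dm³; S̃_{D/U} = 0.8553/0.3721 = 2.30.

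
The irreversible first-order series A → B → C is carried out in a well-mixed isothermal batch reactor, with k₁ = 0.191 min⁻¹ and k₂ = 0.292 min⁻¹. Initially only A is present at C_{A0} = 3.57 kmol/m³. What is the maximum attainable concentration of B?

At the optimum, C_{B,max}/C_{A0} = (k₁/k₂)^[k₂/(k₂−k₁)].
= (0.191/0.292)^(0.292/(0.292−0.191)) = (0.6541)^(2.891) = 0.2931.
C_{B,max} = 0.2931×3.57 = 1.05 kmol/m³.

1.05 kmol/m³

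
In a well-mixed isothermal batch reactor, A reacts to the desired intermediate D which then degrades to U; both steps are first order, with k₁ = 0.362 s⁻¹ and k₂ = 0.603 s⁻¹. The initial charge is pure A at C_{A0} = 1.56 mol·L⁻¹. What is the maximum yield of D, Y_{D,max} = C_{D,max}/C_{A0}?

0.279

At the optimum, C_{D,max}/C_{A0} = (k₁/k₂)^[k₂/(k₂−k₁)].
= (0.362/0.603)^(0.603/(0.603−0.362)) = (0.6003)^(2.502) = 0.2789.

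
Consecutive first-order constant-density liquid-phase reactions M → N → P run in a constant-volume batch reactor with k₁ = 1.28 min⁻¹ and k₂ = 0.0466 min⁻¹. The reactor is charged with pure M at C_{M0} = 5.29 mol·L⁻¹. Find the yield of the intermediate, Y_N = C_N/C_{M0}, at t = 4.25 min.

0.847

The intermediate concentration in a first-order A→B→C sequence is C_N = k₁C_{M0}(e^(−k₁t) − e^(−k₂t))/(k₂−k₁).
e^(−k₁t) = e^(−1.28×4.25) = e^(−5.440) = 0.004339; e^(−k₂t) = e^(−0.1981) = 0.8203.
C_N = 1.28×5.29/(0.0466−1.28) × (0.004339−0.8203) = (-5.490)×(-0.8160) = 4.480 mol·L⁻¹.
Y_N = C_N/C_{M0} = 4.480/5.29 = 0.847.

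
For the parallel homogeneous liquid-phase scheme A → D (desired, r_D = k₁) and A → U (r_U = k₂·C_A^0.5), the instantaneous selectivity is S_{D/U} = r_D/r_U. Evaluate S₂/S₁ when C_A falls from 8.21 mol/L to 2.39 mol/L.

S_{D/U} = (k₁/k₂)·C_A^-0.5, so S₂/S₁ = (C_{A,2}/C_{A,1})^-0.5.
= (2.39/8.21)^(-0.5) = (0.2911)^(-0.5) = 1.85.

1.85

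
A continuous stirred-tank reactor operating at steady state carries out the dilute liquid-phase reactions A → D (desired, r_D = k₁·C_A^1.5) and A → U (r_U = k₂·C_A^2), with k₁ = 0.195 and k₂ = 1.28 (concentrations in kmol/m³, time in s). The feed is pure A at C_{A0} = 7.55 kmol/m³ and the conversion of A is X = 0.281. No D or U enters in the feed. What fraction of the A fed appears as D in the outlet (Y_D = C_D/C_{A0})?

Exit C_A = C_{A0}(1−X) = 7.55×0.719 = 5.428 kmol/m³.
A CSTR operates uniformly at the exit composition, giving r_D = 2.466 and r_U = 37.72 (each k·C_A^n at C_A = 5.428).
Fraction of consumed A going to D: r_D/(r_D+r_U) = 0.06137.
C_D = 0.06137·C_{A0}·X = 0.06137×7.55×0.281 = 0.130 kmol/m³; Y_D = C_D/C_{A0} = 0.0172.

0.0172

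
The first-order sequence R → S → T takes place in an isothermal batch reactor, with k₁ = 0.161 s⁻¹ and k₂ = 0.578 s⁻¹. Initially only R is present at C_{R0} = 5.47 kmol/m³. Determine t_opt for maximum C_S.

3.07 s

Setting dC_S/dt = 0 gives t_opt = ln(k₂/k₁)/(k₂−k₁).
= ln(0.578/0.161)/(0.578−0.161) = ln(3.590)/0.4170 = 1.278/0.4170 = 3.07 s.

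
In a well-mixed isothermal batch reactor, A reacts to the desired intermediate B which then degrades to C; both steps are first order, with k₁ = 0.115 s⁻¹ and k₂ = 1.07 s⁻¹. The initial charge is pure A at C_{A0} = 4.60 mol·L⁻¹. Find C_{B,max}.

For a first-order series the maximum intermediate yield is C_{B,max}/C_{A0} = (k₁/k₂)^[k₂/(k₂−k₁)].
= (0.115/1.07)^(1.07/(1.07−0.115)) = (0.1075)^(1.120) = 0.08216.
C_{B,max} = 0.08216×4.60 = 0.378 mol·L⁻¹.

0.378 mol·L⁻¹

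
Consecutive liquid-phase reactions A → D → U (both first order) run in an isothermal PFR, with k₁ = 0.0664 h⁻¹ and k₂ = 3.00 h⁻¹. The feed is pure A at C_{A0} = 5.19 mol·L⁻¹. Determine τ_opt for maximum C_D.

The intermediate peaks when r₁ = r₂, i.e. k₁e^(−k₁τ) = k₂e^(−k₂τ), giving τ_opt = ln(k₂/k₁)/(k₂−k₁).
= ln(3.00/0.0664)/(3.00−0.0664) = ln(45.18)/2.934 = 3.811/2.934 = 1.30 h.

1.30 h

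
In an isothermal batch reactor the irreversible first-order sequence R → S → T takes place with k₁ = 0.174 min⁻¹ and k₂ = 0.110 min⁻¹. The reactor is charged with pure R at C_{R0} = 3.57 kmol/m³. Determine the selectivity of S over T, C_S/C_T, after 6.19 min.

Solving the coupled first-order balances gives C_S(t) = [k₁/(k₂−k₁)]·C_{R0}·(e^(−k₁t) − e^(−k₂t)).
e^(−k₁t) = e^(−0.174×6.19) = e^(−1.077) = 0.3406; e^(−k₂t) = e^(−0.6809) = 0.5062.
C_S = 0.174×3.57/(0.110−0.174) × (0.3406−0.5062) = (-9.706)×(-0.1656) = 1.607 kmol/m³.
C_R = C_{R0}e^(−k₁t) = 1.216 kmol/m³, so C_T = C_{R0}−C_R−C_S = 0.7471 kmol/m³; C_S/C_T = 2.15.

2.15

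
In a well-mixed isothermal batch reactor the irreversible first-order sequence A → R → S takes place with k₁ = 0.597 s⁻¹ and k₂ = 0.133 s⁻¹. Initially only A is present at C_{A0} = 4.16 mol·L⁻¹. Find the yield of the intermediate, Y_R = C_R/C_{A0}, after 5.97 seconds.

0.545

Solving the coupled first-order balances gives C_R(t) = [k₁/(k₂−k₁)]·C_{A0}·(e^(−k₁t) − e^(−k₂t)).
e^(−k₁t) = e^(−0.597×5.97) = e^(−3.564) = 0.02832; e^(−k₂t) = e^(−0.7940) = 0.4520.
C_R = 0.597×4.16/(0.133−0.597) × (0.02832−0.4520) = (-5.352)×(-0.4237) = 2.268 mol·L⁻¹.
Y_R = C_R/C_{A0} = 2.268/4.16 = 0.545.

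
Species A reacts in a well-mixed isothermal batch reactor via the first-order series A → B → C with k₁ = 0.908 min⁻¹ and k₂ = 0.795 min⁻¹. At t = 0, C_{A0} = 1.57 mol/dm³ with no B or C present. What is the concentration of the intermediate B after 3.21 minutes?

Solving the coupled first-order balances gives C_B(t) = [k₁/(k₂−k₁)]·C_{A0}·(e^(−k₁t) − e^(−k₂t)).
e^(−k₁t) = e^(−0.908×3.21) = e^(−2.915) = 0.05422; e^(−k₂t) = e^(−2.552) = 0.07793.
C_B = 0.908×1.57/(0.795−0.908) × (0.05422−0.07793) = (-12.62)×(-0.02371) = 0.2991 mol/dm³.

0.299 mol/dm³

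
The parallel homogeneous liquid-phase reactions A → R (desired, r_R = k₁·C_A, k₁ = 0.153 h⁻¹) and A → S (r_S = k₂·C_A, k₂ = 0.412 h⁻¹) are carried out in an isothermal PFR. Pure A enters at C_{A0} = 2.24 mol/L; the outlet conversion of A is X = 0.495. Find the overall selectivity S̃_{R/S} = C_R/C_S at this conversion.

C_A = C_{A0}(1−X) = 1.131 mol/L.
Both paths are first order in A, so the instantaneous fraction to R is constant: dC_R/d(−C_A) = k₁/(k₁+k₂) = 0.2708.
C_R = 0.2708·(C_{A0}−C_A) = 0.2708×1.109 = 0.300 mol/L.
C_S = (C_{A0}−C_A)−C_R = 0.8085 mol/L; S̃_{R/S} = 0.3003/0.8085 = 0.371.

0.371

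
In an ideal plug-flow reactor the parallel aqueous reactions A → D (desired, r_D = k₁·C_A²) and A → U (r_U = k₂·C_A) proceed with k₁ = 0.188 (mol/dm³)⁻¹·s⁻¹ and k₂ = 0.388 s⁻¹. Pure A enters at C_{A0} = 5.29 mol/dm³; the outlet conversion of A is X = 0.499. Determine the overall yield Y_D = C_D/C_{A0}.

0.326

C_A = C_{A0}(1−X) = 2.650 mol/dm³.
Along a PFR/batch, dC_U/dC_A = −r_U/(r_D+r_U) = −k₂/(k₂+k₁·C_A).
Integrating from C_{A0} to C_A: C_U = (0.388/0.188)·ln[(0.388+0.188·5.29)/(0.388+0.188·2.65)] = 2.064·ln(1.383/0.8863) = 0.9177 mol/dm³.
Then C_D = (C_{A0}−C_A) − C_U = 2.640 − 0.9177 = 1.722 mol/dm³.
Y_D = C_D/C_{A0} = 1.722/5.29 = 0.326.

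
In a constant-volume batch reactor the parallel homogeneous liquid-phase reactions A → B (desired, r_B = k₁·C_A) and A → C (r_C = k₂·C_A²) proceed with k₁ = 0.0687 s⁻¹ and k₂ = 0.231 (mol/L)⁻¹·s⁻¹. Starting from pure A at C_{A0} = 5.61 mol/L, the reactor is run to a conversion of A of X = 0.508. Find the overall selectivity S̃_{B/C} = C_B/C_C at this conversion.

C_A = C_{A0}(1−X) = 2.760 mol/L.
Along a PFR/batch, dC_B/dC_A = −r_B/(r_B+r_C) = −k₁/(k₁+k₂·C_A).
Integrating from C_{A0} to C_A: C_B = (0.0687/0.231)·ln[(0.0687+0.231·5.61)/(0.0687+0.231·2.76)] = 0.2974·ln(1.365/0.7063) = 0.1959 mol/L.
C_C = (C_{A0}−C_A)−C_B = 2.654 mol/L; S̃_{B/C} = 0.1959/2.654 = 0.0738.

0.0738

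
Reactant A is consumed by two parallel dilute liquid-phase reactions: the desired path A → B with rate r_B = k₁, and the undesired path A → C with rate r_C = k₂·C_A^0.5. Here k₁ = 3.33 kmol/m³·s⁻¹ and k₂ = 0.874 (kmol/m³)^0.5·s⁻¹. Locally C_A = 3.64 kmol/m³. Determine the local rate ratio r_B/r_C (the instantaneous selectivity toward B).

S_{B/C} = r_B/r_C = (k₁)/(k₂·C_A^0.5) = (k₁/k₂)·C_A^-0.5.
= (3.33) / (0.874×3.640^0.5) = 3.330/1.667 = 2.00.

2.00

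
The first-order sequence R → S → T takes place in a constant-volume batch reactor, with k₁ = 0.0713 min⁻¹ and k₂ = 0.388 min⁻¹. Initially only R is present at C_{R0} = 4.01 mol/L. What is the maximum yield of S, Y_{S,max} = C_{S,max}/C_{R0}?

0.125

Evaluating C_S at t_opt = ln(k₂/k₁)/(k₂−k₁) gives C_{S,max}/C_{R0} = (k₁/k₂)^[k₂/(k₂−k₁)].
= (0.0713/0.388)^(0.388/(0.388−0.0713)) = (0.1838)^(1.225) = 0.1255.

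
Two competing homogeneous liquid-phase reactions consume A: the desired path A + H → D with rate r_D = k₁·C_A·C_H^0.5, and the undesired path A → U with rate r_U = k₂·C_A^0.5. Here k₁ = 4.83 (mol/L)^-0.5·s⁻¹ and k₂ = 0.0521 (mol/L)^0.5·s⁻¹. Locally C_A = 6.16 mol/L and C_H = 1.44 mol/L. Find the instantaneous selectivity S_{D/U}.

276

S_{D/U} = r_D/r_U = (k₁·C_A·C_H^0.5)/(k₂·C_A^0.5) = (k₁/k₂)·C_A^0.5·C_H^0.5.
= (4.83×6.160×1.440^0.5) / (0.0521×6.160^0.5) = 35.70/0.1293 = 276.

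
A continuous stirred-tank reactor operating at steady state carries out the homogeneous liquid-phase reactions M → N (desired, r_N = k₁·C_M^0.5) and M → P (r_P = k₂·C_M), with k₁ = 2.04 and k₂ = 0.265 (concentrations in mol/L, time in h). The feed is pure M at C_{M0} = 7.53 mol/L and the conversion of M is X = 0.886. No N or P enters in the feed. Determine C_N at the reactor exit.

Exit C_M = C_{M0}(1−X) = 7.53×0.114 = 0.8584 mol/L.
Rates in a CSTR are evaluated at the outlet concentration: r_N = 2.04×0.8584^0.5 = 1.890, r_P = 0.265×0.8584 = 0.2275.
Fraction of consumed M going to N: r_N/(r_N+r_P) = 0.8926.
C_N = 0.8926·C_{M0}·X = 0.8926×7.53×0.886 = 5.95 mol/L.

5.95 mol/L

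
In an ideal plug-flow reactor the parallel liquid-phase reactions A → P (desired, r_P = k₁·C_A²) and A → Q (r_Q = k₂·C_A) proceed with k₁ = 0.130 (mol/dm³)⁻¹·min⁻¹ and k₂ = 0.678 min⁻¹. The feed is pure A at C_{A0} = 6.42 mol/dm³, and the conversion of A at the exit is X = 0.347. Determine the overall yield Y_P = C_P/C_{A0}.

C_A = C_{A0}(1−X) = 4.192 mol/dm³.
Along a PFR/batch, dC_Q/dC_A = −r_Q/(r_P+r_Q) = −k₂/(k₂+k₁·C_A).
Integrating from C_{A0} to C_A: C_Q = (0.678/0.130)·ln[(0.678+0.130·6.42)/(0.678+0.130·4.19)] = 5.215·ln(1.513/1.223) = 1.108 mol/dm³.
Then C_P = (C_{A0}−C_A) − C_Q = 2.228 − 1.108 = 1.119 mol/dm³.
Y_P = C_P/C_{A0} = 1.119/6.42 = 0.174.

0.174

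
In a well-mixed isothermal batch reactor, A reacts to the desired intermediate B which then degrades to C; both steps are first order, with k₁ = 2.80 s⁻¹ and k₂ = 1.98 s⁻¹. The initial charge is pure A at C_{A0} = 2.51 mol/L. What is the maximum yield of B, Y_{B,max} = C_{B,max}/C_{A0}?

At the optimum, C_{B,max}/C_{A0} = (k₁/k₂)^[k₂/(k₂−k₁)].
= (2.80/1.98)^(1.98/(1.98−2.80)) = (1.414)^(-2.415) = 0.4331.

0.433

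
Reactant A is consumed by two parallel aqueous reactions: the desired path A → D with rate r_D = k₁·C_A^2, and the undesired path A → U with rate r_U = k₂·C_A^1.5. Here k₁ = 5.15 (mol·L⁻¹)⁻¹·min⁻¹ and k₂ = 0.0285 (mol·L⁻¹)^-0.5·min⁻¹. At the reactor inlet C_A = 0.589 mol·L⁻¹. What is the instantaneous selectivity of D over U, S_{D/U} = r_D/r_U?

S_{D/U} = r_D/r_U = (k₁·C_A^2)/(k₂·C_A^1.5) = (k₁/k₂)·C_A^0.5.
= (5.15×0.5890^2) / (0.0285×0.5890^1.5) = 1.787/0.01288 = 139.
Since the desired path is higher order in A, keeping C_A high (PFR or concentrated feed) favours D.

139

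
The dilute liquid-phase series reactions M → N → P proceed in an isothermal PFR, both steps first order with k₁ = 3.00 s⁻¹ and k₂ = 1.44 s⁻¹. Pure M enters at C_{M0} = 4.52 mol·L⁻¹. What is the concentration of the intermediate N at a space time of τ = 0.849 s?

For first-order series with pure M initially, C_N(τ) = k₁C_{M0}/(k₂−k₁)·(e^(−k₁τ) − e^(−k₂τ)).
e^(−k₁τ) = e^(−3.00×0.849) = e^(−2.547) = 0.07832; e^(−k₂τ) = e^(−1.223) = 0.2945.
C_N = 3.00×4.52/(1.44−3.00) × (0.07832−0.2945) = (-8.692)×(-0.2162) = 1.879 mol·L⁻¹.

1.88 mol·L⁻¹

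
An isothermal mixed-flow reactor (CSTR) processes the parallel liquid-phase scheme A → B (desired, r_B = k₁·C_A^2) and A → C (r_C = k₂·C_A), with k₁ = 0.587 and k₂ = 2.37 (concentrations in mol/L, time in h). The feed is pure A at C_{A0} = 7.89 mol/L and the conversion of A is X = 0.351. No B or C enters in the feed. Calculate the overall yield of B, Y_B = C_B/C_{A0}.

0.196

Exit C_A = C_{A0}(1−X) = 7.89×0.649 = 5.121 mol/L.
In a CSTR the entire volume is at exit conditions, so r_B = 0.587×5.121^2 = 15.39 and r_C = 2.37×5.121 = 12.14.
Fraction of consumed A going to B: r_B/(r_B+r_C) = 0.5591.
C_B = 0.5591·C_{A0}·X = 0.5591×7.89×0.351 = 1.55 mol/L; Y_B = C_B/C_{A0} = 0.196.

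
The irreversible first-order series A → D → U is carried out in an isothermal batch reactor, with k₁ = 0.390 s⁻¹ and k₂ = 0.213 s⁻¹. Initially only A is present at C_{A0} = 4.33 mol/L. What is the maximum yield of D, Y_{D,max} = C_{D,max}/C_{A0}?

For a first-order series the maximum intermediate yield is C_{D,max}/C_{A0} = (k₁/k₂)^[k₂/(k₂−k₁)].
= (0.390/0.213)^(0.213/(0.213−0.390)) = (1.831)^(-1.203) = 0.4829.

0.483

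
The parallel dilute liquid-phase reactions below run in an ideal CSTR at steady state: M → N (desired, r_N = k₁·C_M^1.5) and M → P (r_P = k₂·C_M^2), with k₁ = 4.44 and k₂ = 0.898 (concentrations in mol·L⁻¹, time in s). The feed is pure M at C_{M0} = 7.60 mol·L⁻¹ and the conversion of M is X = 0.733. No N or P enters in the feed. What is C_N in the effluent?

Exit C_M = C_{M0}(1−X) = 7.60×0.267 = 2.029 mol·L⁻¹.
A CSTR operates uniformly at the exit composition, giving r_N = 12.83 and r_P = 3.698 (each k·C_M^n at C_M = 2.029).
Fraction of consumed M going to N: r_N/(r_N+r_P) = 0.7763.
C_N = 0.7763·C_{M0}·X = 0.7763×7.60×0.733 = 4.32 mol·L⁻¹.

4.32 mol·L⁻¹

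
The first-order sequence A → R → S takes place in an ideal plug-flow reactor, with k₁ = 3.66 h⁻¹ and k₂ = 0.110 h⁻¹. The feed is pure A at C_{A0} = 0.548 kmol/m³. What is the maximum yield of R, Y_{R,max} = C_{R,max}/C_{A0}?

0.897

For a first-order series the maximum intermediate yield is C_{R,max}/C_{A0} = (k₁/k₂)^[k₂/(k₂−k₁)].
= (3.66/0.110)^(0.110/(0.110−3.66)) = (33.27)^(-0.03099) = 0.8971.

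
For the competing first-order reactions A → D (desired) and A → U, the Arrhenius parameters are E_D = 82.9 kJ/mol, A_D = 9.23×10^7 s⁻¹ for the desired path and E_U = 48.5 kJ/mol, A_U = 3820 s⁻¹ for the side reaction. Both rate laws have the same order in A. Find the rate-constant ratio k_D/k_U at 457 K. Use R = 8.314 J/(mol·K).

Since both paths have the same order in A, the concentration cancels and S_{D/U} = k_D/k_U = (A_D/A_U)·exp[(E_U−E_D)/(RT)].
(E_U−E_D)/(RT) = (48.5−82.9)×10³/(8.314×457) = -34400/3799 = -9.054.
k_D/k_U = (9.23×10^7/3820)·exp(-9.054) = 24162 × 1.169×10^-4 = 2.83.

2.83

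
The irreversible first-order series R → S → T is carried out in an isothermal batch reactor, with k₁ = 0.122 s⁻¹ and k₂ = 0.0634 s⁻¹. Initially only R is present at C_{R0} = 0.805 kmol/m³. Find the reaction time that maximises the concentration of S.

Setting dC_S/dt = 0 gives t_opt = ln(k₂/k₁)/(k₂−k₁).
= ln(0.0634/0.122)/(0.0634−0.122) = ln(0.5197)/-0.05860 = -0.6546/-0.05860 = 11.2 s.

11.2 s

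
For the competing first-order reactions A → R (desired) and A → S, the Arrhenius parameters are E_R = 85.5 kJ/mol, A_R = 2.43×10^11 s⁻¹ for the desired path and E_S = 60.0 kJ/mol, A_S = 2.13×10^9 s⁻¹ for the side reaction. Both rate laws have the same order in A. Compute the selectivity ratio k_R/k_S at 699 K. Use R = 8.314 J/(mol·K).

1.42

With equal orders, S_{R/S} = k_R/k_S = (A_R/A_S)·exp[(E_S−E_R)/(RT)].
(E_S−E_R)/(RT) = (60.0−85.5)×10³/(8.314×699) = -25500/5811 = -4.388.
k_R/k_S = (2.43×10^11/2.13×10^9)·exp(-4.388) = 114.1 × 0.01243 = 1.42.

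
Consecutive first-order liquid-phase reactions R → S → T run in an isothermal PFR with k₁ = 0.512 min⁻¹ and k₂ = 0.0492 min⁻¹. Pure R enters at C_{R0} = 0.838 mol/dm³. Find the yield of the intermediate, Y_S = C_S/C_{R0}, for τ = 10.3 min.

0.661

The intermediate concentration in a first-order A→B→C sequence is C_S = k₁C_{R0}(e^(−k₁τ) − e^(−k₂τ))/(k₂−k₁).
e^(−k₁τ) = e^(−0.512×10.3) = e^(−5.274) = 0.005125; e^(−k₂τ) = e^(−0.5068) = 0.6024.
C_S = 0.512×0.838/(0.0492−0.512) × (0.005125−0.6024) = (-0.9271)×(-0.5973) = 0.5538 mol/dm³.
Y_S = C_S/C_{R0} = 0.5538/0.838 = 0.661.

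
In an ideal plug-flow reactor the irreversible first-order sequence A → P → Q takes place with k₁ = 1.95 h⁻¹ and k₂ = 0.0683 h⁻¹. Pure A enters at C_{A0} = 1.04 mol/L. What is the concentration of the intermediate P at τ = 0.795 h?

Solving the coupled first-order balances gives C_P(τ) = [k₁/(k₂−k₁)]·C_{A0}·(e^(−k₁τ) − e^(−k₂τ)).
e^(−k₁τ) = e^(−1.95×0.795) = e^(−1.550) = 0.2122; e^(−k₂τ) = e^(−0.05430) = 0.9471.
C_P = 1.95×1.04/(0.0683−1.95) × (0.2122−0.9471) = (-1.078)×(-0.7350) = 0.7921 mol/L.

0.792 mol/L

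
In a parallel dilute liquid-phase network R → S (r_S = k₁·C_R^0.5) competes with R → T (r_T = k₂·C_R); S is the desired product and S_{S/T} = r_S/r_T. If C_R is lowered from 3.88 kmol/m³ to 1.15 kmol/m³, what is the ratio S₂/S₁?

S_{S/T} = (k₁/k₂)·C_R^-0.5, so S₂/S₁ = (C_{R,2}/C_{R,1})^-0.5.
= (1.15/3.88)^(-0.5) = (0.2964)^(-0.5) = 1.84.
Selectivity toward S rises as C_R falls — low-concentration operation is favoured.

1.84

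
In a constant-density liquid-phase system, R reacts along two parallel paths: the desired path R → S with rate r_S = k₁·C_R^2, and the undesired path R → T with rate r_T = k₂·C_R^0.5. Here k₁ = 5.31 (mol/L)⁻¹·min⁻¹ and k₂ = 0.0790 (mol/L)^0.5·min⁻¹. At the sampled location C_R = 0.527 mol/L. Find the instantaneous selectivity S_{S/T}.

S_{S/T} = r_S/r_T = (k₁·C_R^2)/(k₂·C_R^0.5) = (k₁/k₂)·C_R^1.5.
= (5.31×0.5270^2) / (0.0790×0.5270^0.5) = 1.475/0.05735 = 25.7.
Since the desired path is higher order in R, keeping C_R high (PFR or concentrated feed) favours S.

25.7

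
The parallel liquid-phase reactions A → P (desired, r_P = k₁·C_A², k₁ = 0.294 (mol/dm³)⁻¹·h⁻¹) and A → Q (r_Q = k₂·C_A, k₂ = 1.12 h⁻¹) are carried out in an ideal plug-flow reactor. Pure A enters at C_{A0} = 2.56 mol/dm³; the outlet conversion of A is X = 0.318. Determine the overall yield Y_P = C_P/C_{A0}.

0.115

C_A = C_{A0}(1−X) = 1.746 mol/dm³.
Along a PFR/batch, dC_Q/dC_A = −r_Q/(r_P+r_Q) = −k₂/(k₂+k₁·C_A).
Integrating from C_{A0} to C_A: C_Q = (1.12/0.294)·ln[(1.12+0.294·2.56)/(1.12+0.294·1.75)] = 3.810·ln(1.873/1.633) = 0.5209 mol/dm³.
Then C_P = (C_{A0}−C_A) − C_Q = 0.8141 − 0.5209 = 0.2931 mol/dm³.
Y_P = C_P/C_{A0} = 0.2931/2.56 = 0.115.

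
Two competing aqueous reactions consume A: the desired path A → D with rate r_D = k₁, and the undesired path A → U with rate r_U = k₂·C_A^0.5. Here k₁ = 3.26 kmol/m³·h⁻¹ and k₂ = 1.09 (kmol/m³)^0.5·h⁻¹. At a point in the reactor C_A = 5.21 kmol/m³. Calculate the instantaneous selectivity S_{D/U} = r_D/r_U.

1.31

S_{D/U} = r_D/r_U = (k₁)/(k₂·C_A^0.5) = (k₁/k₂)·C_A^-0.5.
= (3.26) / (1.09×5.210^0.5) = 3.260/2.488 = 1.31.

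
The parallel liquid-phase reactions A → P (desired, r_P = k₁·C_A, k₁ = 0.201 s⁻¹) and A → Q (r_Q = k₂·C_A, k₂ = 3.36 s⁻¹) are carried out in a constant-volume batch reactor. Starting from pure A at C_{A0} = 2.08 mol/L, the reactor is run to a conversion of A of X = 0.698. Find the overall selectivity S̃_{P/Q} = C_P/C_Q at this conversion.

0.0598

C_A = C_{A0}(1−X) = 0.6282 mol/L.
Both paths are first order in A, so the instantaneous fraction to P is constant: dC_P/d(−C_A) = k₁/(k₁+k₂) = 0.05644.
C_P = 0.05644·(C_{A0}−C_A) = 0.05644×1.452 = 0.0819 mol/L.
C_Q = (C_{A0}−C_A)−C_P = 1.370 mol/L; S̃_{P/Q} = 0.08195/1.370 = 0.0598.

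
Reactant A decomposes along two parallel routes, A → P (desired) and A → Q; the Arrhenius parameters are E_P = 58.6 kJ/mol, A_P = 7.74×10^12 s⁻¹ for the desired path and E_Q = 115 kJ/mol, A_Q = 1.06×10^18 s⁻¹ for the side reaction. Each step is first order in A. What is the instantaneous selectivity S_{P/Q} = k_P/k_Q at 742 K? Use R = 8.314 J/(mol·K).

0.0682

k_P/k_Q = (A_P/A_Q)·exp[−(E_P−E_Q)/(RT)] = (A_P/A_Q)·exp[(E_Q−E_P)/(RT)].
(E_Q−E_P)/(RT) = (115−58.6)×10³/(8.314×742) = 56400/6169 = 9.143.
k_P/k_Q = (7.74×10^12/1.06×10^18)·exp(9.143) = 7.302×10^-6 × 9344 = 0.0682.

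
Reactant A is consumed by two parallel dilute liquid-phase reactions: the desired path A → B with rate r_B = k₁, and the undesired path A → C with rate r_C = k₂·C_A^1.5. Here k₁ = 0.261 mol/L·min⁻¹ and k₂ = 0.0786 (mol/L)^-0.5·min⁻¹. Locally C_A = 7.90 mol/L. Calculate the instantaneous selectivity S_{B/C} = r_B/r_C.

S_{B/C} = r_B/r_C = (k₁)/(k₂·C_A^1.5) = (k₁/k₂)·C_A^-1.5.
= (0.261) / (0.0786×7.900^1.5) = 0.2610/1.745 = 0.150.
The undesired path is higher order in A, so low C_A (CSTR or dilute feed) favours B.

0.150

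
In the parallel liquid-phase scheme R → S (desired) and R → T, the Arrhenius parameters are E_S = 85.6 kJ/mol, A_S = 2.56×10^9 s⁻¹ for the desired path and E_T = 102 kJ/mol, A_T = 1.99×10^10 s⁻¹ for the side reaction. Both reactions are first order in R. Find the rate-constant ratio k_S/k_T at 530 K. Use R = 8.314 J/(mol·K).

5.32

Since both paths have the same order in R, the concentration cancels and S_{S/T} = k_S/k_T = (A_S/A_T)·exp[(E_T−E_S)/(RT)].
(E_T−E_S)/(RT) = (102−85.6)×10³/(8.314×530) = 16400/4406 = 3.722.
k_S/k_T = (2.56×10^9/1.99×10^10)·exp(3.722) = 0.1286 × 41.34 = 5.32.
Since E_S < E_T, lowering the temperature improves selectivity toward S.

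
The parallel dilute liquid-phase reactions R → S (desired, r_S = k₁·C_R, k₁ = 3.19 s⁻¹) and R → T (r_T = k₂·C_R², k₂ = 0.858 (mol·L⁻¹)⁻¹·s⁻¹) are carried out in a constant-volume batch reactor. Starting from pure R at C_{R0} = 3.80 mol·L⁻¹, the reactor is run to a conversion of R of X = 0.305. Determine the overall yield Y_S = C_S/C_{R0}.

C_R = C_{R0}(1−X) = 2.641 mol·L⁻¹.
Along a PFR/batch, dC_S/dC_R = −r_S/(r_S+r_T) = −k₁/(k₁+k₂·C_R).
Integrating from C_{R0} to C_R: C_S = (3.19/0.858)·ln[(3.19+0.858·3.80)/(3.19+0.858·2.64)] = 3.718·ln(6.450/5.456) = 0.6225 mol·L⁻¹.
Y_S = C_S/C_{R0} = 0.6225/3.80 = 0.164.

0.164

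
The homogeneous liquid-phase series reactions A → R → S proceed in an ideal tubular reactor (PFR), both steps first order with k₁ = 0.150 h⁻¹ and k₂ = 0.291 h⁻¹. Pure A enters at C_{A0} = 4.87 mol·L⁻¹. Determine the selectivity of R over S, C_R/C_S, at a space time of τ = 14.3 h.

0.139

The intermediate concentration in a first-order A→B→C sequence is C_R = k₁C_{A0}(e^(−k₁τ) − e^(−k₂τ))/(k₂−k₁).
e^(−k₁τ) = e^(−0.150×14.3) = e^(−2.145) = 0.1171; e^(−k₂τ) = e^(−4.161) = 0.01559.
C_R = 0.150×4.87/(0.291−0.150) × (0.1171−0.01559) = 5.181×0.1015 = 0.5258 mol·L⁻¹.
C_A = C_{A0}e^(−k₁τ) = 0.5701 mol·L⁻¹, so C_S = C_{A0}−C_A−C_R = 3.774 mol·L⁻¹; C_R/C_S = 0.139.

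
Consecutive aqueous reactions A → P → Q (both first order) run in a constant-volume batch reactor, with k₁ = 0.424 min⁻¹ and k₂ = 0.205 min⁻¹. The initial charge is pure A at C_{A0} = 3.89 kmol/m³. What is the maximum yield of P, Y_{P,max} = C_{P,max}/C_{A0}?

0.506

Evaluating C_P at t_opt = ln(k₂/k₁)/(k₂−k₁) gives C_{P,max}/C_{A0} = (k₁/k₂)^[k₂/(k₂−k₁)].
= (0.424/0.205)^(0.205/(0.205−0.424)) = (2.068)^(-0.9361) = 0.5065.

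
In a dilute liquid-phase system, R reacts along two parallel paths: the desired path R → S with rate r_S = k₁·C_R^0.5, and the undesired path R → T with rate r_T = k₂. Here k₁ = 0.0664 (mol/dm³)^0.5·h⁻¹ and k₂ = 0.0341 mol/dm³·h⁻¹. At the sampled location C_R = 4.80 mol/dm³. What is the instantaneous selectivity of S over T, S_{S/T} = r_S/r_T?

S_{S/T} = r_S/r_T = (k₁·C_R^0.5)/(k₂) = (k₁/k₂)·C_R^0.5.
= (0.0664×4.800^0.5) / (0.0341) = 0.1455/0.03410 = 4.27.
Since the desired path is higher order in R, keeping C_R high (PFR or concentrated feed) favours S.

4.27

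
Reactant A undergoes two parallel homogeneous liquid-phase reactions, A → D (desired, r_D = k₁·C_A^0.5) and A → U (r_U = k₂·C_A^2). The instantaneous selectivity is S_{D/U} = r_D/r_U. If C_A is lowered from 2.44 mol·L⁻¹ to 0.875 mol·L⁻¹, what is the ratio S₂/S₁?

S_{D/U} = (k₁/k₂)·C_A^-1.5, so S₂/S₁ = (C_{A,2}/C_{A,1})^-1.5.
= (0.875/2.44)^(-1.5) = (0.3586)^(-1.5) = 4.66.

4.66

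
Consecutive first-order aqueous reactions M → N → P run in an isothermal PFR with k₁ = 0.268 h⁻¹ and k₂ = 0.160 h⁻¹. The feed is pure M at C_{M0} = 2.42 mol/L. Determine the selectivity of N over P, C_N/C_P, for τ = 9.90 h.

0.562

For first-order series with pure M initially, C_N(τ) = k₁C_{M0}/(k₂−k₁)·(e^(−k₁τ) − e^(−k₂τ)).
e^(−k₁τ) = e^(−0.268×9.90) = e^(−2.653) = 0.07043; e^(−k₂τ) = e^(−1.584) = 0.2052.
C_N = 0.268×2.42/(0.160−0.268) × (0.07043−0.2052) = (-6.005)×(-0.1347) = 0.8091 mol/L.
C_M = C_{M0}e^(−k₁τ) = 0.1704 mol/L, so C_P = C_{M0}−C_M−C_N = 1.441 mol/L; C_N/C_P = 0.562.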